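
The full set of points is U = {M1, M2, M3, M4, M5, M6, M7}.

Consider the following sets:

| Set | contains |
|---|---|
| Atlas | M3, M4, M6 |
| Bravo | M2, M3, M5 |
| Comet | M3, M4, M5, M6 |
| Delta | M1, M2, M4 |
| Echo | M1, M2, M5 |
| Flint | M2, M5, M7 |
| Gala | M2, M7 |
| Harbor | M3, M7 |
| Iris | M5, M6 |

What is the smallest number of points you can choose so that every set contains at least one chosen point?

H = {M2, M3, M5} meets every set (each contains at least one member of H), and |H| = 3.
The sets Delta, Harbor, Iris are pairwise disjoint, so any hitting set needs a separate point for each — at least 3. Hence 3 is optimal.

3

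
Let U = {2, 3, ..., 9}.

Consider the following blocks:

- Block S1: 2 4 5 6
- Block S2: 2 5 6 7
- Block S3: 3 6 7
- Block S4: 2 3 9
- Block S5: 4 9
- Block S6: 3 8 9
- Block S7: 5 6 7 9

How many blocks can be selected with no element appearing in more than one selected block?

2

S2, S6 are pairwise disjoint (S2={2,5,6,7}; S6={3,8,9}).
Every remaining block overlaps one of these, and no 3 of the listed blocks are pairwise disjoint, so 2 is the maximum.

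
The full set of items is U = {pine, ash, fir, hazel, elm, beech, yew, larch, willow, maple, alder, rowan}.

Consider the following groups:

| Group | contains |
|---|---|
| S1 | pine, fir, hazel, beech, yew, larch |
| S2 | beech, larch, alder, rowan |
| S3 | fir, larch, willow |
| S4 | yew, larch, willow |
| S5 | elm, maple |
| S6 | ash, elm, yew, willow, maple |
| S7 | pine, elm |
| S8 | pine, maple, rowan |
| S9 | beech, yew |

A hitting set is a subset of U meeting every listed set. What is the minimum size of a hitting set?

4

Take H = {elm, yew, willow, rowan}. Each listed group contains at least one of these, so H is a hitting set of size 4.
No choice of 3 items meets every group, so 4 is the minimum.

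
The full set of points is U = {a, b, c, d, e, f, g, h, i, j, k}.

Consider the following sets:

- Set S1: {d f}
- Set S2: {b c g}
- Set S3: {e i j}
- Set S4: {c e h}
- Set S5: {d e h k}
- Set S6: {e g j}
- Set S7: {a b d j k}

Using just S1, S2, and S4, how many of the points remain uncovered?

4

Union of S1, S2, S4 = {b, c, d, e, f, g, h}.
Not covered: a, i, j, k — 4 points.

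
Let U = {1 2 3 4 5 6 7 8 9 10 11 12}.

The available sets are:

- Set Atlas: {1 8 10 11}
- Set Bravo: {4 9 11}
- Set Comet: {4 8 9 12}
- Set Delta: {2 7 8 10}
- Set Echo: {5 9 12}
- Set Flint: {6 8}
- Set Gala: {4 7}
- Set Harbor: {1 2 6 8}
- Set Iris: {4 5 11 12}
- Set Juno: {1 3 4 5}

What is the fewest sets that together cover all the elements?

5

Bravo and Delta and Echo and Flint and Juno together: Bravo ∪ Delta ∪ Echo ∪ Flint ∪ Juno = {1, 2, 3, 4, 5, 6, 7, 8, 9, 10, 11, 12} — every element is covered.
No 4 of the 10 sets cover everything (all 210 combinations miss at least one element), so 5 is optimal.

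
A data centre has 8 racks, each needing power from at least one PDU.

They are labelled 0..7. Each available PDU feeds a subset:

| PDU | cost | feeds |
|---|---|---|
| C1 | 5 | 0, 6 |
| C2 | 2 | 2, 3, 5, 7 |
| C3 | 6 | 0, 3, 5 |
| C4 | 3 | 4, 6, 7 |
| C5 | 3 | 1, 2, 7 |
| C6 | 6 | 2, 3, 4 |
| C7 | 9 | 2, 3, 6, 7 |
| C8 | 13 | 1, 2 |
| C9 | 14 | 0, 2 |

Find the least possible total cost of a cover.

C3, C4, C5 together cover every rack (C3 ∪ C4 ∪ C5 = {0, 1, 2, 3, 4, 5, 6, 7}); total cost 6 + 3 + 3 = 12.
The greedy pick C2, C4, C5, C1 costs 13; no covering selection beats 12.

12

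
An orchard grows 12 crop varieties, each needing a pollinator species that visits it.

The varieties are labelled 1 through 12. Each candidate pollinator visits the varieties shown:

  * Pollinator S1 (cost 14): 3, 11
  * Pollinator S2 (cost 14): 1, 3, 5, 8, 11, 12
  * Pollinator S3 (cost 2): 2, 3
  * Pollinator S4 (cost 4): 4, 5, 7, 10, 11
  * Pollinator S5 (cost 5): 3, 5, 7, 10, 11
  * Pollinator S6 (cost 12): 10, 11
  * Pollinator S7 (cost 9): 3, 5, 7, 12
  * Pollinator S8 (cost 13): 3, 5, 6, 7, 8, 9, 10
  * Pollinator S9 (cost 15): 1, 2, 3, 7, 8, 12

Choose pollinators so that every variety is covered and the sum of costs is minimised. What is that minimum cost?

32

S4, S8, S9 together cover every variety (S4 ∪ S8 ∪ S9 = {1, 2, 3, 4, 5, 6, 7, 8, 9, 10, 11, 12}); total cost 4 + 13 + 15 = 32.
The greedy pick S4, S3, S8, S2 costs 33; no covering selection beats 32.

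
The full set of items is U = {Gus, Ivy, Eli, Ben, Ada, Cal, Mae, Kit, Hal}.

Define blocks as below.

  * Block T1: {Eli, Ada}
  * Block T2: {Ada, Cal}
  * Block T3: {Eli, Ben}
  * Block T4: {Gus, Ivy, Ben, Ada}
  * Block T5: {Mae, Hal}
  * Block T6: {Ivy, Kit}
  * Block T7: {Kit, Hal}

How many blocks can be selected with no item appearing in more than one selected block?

T2, T3, T5, T6 are pairwise disjoint (T2={Ada,Cal}; T3={Eli,Ben}; T5={Mae,Hal}; T6={Ivy,Kit}).
Every remaining block overlaps one of these, and no 5 of the listed blocks are pairwise disjoint, so 4 is the maximum.

4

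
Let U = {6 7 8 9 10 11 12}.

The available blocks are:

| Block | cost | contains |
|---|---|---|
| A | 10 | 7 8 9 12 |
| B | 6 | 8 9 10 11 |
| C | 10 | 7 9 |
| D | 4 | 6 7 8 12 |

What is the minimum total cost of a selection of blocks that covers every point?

10

B, D together cover every point (B ∪ D = {6, 7, 8, 9, 10, 11, 12}); total cost 6 + 4 = 10.
No covering selection has total cost below 10.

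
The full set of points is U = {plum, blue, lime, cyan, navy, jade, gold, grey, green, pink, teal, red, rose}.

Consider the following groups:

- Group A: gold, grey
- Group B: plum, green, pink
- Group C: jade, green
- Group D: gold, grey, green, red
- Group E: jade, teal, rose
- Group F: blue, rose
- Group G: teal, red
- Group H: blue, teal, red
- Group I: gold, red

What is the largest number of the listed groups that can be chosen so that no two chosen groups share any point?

4

A, C, F, G are pairwise disjoint (A={gold,grey}; C={jade,green}; F={blue,rose}; G={teal,red}).
Every remaining group overlaps one of these, and no 5 of the listed groups are pairwise disjoint, so 4 is the maximum.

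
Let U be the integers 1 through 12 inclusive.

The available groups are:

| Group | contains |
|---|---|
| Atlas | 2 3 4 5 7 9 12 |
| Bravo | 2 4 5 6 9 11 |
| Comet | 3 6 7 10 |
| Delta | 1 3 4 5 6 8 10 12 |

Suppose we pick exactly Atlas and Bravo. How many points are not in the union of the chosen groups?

3

Union of Atlas, Bravo = {2, 3, 4, 5, 6, 7, 9, 11, 12}.
Not covered: 1, 8, 10 — 3 points.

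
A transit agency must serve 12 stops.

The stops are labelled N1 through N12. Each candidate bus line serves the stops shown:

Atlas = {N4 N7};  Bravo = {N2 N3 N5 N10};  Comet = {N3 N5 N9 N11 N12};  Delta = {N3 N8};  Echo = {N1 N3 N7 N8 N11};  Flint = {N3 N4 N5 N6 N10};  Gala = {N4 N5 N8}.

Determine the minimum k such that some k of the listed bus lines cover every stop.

4

Take {Bravo, Comet, Echo, Flint}. Their union is {N1, N2, N3, N4, N5, N6, N7, N8, N9, N10, N11, N12}, which is all 12 stops.
Only Comet contains N9, so Comet is forced; the remaining 7 stops need at least 3 more bus lines (each remaining bus line adds at most 3) — so at least 4 bus lines are needed, and 4 is optimal.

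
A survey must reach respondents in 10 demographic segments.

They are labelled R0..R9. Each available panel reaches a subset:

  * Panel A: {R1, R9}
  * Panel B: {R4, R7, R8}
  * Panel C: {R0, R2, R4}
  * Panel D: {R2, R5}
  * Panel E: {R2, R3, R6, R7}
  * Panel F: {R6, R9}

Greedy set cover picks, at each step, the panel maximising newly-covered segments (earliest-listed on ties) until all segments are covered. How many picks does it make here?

Greedy: pick E (covers 4 new) → pick A (covers 2 new) → pick B (covers 2 new) → pick C (covers 1 new) → pick D (covers 1 new). Total picks: 5.

5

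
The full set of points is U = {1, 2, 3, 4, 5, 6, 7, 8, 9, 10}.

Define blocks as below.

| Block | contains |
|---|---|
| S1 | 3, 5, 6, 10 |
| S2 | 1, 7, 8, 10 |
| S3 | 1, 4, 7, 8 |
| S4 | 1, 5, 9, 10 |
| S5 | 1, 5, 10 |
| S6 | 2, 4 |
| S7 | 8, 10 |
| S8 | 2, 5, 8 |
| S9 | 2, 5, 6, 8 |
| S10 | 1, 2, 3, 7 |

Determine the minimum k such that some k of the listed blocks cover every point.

4

S1, S2, S4, and S6 cover everything between them: the union {1, 2, 3, 4, 5, 6, 7, 8, 9, 10} is all of U.
No 3 of the 10 blocks cover everything (all 120 combinations miss at least one point), so 4 is optimal.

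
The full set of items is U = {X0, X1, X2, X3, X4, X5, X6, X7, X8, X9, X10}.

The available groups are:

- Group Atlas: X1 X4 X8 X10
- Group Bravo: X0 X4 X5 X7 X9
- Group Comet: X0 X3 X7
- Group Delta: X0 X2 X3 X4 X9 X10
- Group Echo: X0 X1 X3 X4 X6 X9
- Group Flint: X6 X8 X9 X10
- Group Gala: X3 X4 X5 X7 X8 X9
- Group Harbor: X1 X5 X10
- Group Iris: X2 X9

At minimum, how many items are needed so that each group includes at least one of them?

3

H = {X3, X9, X10} meets every group (each contains at least one member of H), and |H| = 3.
The groups Atlas, Comet, Iris are pairwise disjoint, so any hitting set needs a separate item for each — at least 3. Hence 3 is optimal.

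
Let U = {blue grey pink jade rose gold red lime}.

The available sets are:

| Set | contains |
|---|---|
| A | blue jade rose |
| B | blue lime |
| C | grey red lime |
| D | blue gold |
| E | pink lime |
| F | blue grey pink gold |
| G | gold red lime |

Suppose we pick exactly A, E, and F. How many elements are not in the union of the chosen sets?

1

Union of A, E, F = {blue, grey, pink, jade, rose, gold, lime}.
Not covered: red — 1 element.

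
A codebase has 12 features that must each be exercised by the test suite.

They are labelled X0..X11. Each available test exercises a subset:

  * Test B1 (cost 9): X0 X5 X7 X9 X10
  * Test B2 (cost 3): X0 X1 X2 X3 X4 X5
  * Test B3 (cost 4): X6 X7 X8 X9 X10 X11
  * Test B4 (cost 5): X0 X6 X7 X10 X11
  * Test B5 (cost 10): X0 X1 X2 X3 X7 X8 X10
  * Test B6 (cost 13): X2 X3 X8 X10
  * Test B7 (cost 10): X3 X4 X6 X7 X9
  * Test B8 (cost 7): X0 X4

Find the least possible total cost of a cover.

7

B2, B3 together cover every feature (B2 ∪ B3 = {X0, X1, X2, X3, X4, X5, X6, X7, X8, X9, X10, X11}); total cost 3 + 4 = 7.
No covering selection has total cost below 7.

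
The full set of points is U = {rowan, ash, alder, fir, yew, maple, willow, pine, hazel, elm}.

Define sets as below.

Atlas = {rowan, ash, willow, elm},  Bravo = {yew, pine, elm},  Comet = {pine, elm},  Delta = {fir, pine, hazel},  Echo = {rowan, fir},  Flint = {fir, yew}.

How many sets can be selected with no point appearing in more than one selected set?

2

Comet, Flint are pairwise disjoint (Comet={pine,elm}; Flint={fir,yew}).
Every remaining set overlaps one of these, and no 3 of the listed sets are pairwise disjoint, so 2 is the maximum.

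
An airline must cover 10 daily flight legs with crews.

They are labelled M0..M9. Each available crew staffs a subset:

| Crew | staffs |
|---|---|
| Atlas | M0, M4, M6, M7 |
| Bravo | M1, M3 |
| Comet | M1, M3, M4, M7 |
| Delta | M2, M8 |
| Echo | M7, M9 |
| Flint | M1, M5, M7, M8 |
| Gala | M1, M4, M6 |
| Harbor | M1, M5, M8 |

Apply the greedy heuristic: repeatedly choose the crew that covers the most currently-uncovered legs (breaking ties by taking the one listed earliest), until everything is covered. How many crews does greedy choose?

Greedy: pick Atlas (covers 4 new) → pick Flint (covers 3 new) → pick Bravo (covers 1 new) → pick Delta (covers 1 new) → pick Echo (covers 1 new). Total picks: 5.

5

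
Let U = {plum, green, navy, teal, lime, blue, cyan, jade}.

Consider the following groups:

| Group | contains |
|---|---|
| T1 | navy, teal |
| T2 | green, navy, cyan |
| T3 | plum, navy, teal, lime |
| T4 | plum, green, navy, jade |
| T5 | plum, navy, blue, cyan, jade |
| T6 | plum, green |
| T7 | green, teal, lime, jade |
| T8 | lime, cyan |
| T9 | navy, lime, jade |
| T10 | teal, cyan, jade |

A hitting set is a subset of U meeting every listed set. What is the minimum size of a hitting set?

3

Take H = {green, navy, cyan}. Each listed group contains at least one of these, so H is a hitting set of size 3.
The groups T1, T6, T8 are pairwise disjoint, so any hitting set needs a separate point for each — at least 3. Hence 3 is optimal.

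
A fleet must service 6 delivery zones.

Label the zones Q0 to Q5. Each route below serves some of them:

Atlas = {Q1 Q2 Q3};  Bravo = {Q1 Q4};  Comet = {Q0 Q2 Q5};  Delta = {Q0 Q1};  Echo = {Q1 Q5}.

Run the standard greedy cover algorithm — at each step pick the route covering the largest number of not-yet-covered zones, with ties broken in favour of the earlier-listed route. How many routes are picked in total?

Greedy: pick Atlas (covers 3 new) → pick Comet (covers 2 new) → pick Bravo (covers 1 new). Total picks: 3.

3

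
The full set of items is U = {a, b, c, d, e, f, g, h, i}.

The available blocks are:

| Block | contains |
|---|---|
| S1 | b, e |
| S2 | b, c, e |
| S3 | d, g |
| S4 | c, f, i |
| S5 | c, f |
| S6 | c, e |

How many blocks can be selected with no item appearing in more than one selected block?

3

S1, S3, S4 are pairwise disjoint (S1={b,e}; S3={d,g}; S4={c,f,i}).
Every remaining block overlaps one of these, and no 4 of the listed blocks are pairwise disjoint, so 3 is the maximum.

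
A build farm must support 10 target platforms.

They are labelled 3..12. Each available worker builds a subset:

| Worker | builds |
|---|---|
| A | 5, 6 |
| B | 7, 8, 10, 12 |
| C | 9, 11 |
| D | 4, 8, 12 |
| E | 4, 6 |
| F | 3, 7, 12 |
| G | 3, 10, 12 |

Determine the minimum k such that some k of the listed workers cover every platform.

Take {A, B, C, E, G}. Their union is {3, 4, 5, 6, 7, 8, 9, 10, 11, 12}, which is all 10 platforms.
No 4 of the 7 workers cover everything (all 35 combinations miss at least one platform), so 5 is optimal.

5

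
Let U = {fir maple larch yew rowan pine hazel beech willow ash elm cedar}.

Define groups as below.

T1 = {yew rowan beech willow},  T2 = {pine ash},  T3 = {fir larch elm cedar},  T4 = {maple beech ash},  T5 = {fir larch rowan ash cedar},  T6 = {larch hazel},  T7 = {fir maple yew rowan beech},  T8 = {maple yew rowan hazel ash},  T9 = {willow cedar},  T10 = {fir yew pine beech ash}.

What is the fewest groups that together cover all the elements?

4

T3, T8, T9, and T10 cover everything between them: the union {fir, maple, larch, yew, rowan, pine, hazel, beech, willow, ash, elm, cedar} is all of U.
No 3 of the 10 groups cover everything (all 120 combinations miss at least one element), so 4 is optimal.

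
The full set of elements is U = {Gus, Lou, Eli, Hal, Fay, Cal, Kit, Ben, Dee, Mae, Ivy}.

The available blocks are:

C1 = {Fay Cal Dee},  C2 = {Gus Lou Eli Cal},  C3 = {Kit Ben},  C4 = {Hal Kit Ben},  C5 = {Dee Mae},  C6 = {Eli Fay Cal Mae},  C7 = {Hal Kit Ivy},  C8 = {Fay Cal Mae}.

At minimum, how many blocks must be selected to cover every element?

5

Take {C2, C4, C5, C6, C7}. Their union is {Gus, Lou, Eli, Hal, Fay, Cal, Kit, Ben, Dee, Mae, Ivy}, which is all 11 elements.
No 4 of the 8 blocks cover everything (all 70 combinations miss at least one element), so 5 is optimal.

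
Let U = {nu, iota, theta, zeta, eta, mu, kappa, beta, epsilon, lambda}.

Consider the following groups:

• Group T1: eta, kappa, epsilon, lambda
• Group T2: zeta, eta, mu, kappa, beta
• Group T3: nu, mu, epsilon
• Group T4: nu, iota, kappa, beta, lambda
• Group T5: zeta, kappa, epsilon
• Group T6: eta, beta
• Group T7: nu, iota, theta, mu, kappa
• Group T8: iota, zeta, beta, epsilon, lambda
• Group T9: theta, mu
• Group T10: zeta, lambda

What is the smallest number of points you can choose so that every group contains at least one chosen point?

The 4 points {zeta, eta, mu, kappa} hit every group.
No choice of 3 points meets every group, so 4 is the minimum.

4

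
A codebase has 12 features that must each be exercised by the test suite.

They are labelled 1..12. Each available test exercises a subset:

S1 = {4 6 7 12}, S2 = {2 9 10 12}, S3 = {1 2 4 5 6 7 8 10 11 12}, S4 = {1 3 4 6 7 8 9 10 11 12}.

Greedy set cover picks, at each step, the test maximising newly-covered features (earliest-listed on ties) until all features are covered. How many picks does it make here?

2

Greedy: pick S3 (covers 10 new) → pick S4 (covers 2 new). Total picks: 2.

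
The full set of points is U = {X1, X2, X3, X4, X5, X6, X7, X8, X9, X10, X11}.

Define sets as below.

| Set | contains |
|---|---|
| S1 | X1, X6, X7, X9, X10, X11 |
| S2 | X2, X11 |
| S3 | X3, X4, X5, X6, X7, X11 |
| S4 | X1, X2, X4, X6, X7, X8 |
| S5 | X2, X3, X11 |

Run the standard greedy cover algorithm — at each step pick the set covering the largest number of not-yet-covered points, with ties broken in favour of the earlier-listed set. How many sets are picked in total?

Greedy: pick S1 (covers 6 new) → pick S3 (covers 3 new) → pick S4 (covers 2 new). Total picks: 3.

3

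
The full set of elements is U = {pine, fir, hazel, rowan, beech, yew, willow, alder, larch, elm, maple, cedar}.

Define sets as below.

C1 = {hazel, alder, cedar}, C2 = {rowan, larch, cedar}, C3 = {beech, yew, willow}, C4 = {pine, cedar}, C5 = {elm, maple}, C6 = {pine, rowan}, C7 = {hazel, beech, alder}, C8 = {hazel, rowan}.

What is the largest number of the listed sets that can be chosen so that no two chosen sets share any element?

C3, C4, C5, C8 are pairwise disjoint (C3={beech,yew,willow}; C4={pine,cedar}; C5={elm,maple}; C8={hazel,rowan}).
Every remaining set overlaps one of these, and no 5 of the listed sets are pairwise disjoint, so 4 is the maximum.

4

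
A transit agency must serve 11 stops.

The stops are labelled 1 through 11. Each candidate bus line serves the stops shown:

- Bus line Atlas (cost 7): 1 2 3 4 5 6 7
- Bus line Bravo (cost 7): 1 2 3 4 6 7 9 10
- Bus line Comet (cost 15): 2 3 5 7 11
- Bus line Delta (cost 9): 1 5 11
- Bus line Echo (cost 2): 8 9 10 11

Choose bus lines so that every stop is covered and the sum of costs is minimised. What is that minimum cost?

9

Atlas, Echo together cover every stop (Atlas ∪ Echo = {1, 2, 3, 4, 5, 6, 7, 8, 9, 10, 11}); total cost 7 + 2 = 9.
No covering selection has total cost below 9.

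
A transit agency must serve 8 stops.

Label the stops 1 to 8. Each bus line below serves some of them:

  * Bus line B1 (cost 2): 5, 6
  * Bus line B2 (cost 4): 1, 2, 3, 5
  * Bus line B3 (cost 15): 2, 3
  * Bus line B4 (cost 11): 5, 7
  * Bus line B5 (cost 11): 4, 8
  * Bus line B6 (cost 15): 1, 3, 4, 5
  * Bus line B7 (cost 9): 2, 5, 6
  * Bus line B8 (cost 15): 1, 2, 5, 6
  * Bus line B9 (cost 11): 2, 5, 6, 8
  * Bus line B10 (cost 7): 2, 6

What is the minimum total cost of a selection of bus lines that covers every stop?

B1, B2, B4, B5 together cover every stop (B1 ∪ B2 ∪ B4 ∪ B5 = {1, 2, 3, 4, 5, 6, 7, 8}); total cost 2 + 4 + 11 + 11 = 28.
No covering selection has total cost below 28.

28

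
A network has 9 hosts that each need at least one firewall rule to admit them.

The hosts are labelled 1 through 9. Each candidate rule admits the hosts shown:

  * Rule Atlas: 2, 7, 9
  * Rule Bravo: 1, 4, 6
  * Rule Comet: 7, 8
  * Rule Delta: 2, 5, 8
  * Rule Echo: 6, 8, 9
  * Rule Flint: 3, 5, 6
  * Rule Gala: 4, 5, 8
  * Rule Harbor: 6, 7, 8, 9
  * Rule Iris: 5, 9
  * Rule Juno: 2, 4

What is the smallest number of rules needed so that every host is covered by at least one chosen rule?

4

Take {Bravo, Flint, Harbor, Juno}. Their union is {1, 2, 3, 4, 5, 6, 7, 8, 9}, which is all 9 hosts.
No 3 of the 10 rules cover everything (all 120 combinations miss at least one host), so 4 is optimal.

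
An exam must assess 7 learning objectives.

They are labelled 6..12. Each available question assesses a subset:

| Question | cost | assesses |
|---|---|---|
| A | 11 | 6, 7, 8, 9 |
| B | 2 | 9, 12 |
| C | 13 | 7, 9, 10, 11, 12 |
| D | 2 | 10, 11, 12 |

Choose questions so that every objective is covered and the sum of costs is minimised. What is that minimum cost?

A, D together cover every objective (A ∪ D = {6, 7, 8, 9, 10, 11, 12}); total cost 11 + 2 = 13.
The greedy pick D, B, A costs 15; no covering selection beats 13.

13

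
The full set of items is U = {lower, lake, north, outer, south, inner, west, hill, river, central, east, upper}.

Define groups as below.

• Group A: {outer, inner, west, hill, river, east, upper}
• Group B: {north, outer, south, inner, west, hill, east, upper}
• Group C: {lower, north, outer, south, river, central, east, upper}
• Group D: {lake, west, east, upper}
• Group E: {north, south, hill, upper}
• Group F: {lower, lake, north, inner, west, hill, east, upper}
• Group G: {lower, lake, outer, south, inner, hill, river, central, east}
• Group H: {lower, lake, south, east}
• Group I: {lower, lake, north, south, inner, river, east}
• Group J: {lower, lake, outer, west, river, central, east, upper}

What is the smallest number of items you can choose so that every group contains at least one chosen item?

2

T = {south, upper} meets every group (each contains at least one member of T), and |T| = 2.
No single item lies in every group, so at least 2 are needed and 2 is optimal.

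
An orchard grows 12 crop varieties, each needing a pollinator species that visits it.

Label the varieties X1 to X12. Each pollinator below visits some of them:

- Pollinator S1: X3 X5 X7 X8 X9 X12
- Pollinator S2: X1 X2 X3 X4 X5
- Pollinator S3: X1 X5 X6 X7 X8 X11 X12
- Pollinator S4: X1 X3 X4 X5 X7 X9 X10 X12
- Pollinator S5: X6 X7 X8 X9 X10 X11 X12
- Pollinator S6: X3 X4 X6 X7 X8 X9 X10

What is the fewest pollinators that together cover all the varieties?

Take {S2, S5}. Their union is {X1, X2, X3, X4, X5, X6, X7, X8, X9, X10, X11, X12}, which is all 12 varieties.
No single pollinator has all 12 varieties (the largest, S4, has 8), so 2 is optimal.

2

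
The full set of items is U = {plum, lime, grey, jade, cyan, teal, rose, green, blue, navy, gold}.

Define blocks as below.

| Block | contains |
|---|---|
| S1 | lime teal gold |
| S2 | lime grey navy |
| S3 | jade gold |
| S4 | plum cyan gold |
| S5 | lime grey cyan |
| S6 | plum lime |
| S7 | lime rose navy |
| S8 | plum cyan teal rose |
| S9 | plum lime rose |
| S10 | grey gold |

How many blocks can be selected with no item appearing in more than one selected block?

3

S2, S3, S8 are pairwise disjoint (S2={lime,grey,navy}; S3={jade,gold}; S8={plum,cyan,teal,rose}).
Every remaining block overlaps one of these, and no 4 of the listed blocks are pairwise disjoint, so 3 is the maximum.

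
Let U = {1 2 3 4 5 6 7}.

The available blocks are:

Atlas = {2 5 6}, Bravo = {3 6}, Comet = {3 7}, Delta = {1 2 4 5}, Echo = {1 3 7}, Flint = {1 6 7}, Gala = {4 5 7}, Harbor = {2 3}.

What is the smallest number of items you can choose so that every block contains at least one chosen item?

3

Take H = {1, 3, 5}. Each listed block contains at least one of these, so H is a hitting set of size 3.
No choice of 2 items meets every block, so 3 is the minimum.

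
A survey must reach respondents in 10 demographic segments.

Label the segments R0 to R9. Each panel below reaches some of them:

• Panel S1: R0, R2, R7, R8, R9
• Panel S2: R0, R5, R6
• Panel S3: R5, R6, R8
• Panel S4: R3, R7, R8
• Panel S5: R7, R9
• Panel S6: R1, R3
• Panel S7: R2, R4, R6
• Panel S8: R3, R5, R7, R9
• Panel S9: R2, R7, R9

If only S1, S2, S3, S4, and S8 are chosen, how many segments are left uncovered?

2

Union of S1, S2, S3, S4, S8 = {R0, R2, R3, R5, R6, R7, R8, R9}.
Not covered: R1, R4 — 2 segments.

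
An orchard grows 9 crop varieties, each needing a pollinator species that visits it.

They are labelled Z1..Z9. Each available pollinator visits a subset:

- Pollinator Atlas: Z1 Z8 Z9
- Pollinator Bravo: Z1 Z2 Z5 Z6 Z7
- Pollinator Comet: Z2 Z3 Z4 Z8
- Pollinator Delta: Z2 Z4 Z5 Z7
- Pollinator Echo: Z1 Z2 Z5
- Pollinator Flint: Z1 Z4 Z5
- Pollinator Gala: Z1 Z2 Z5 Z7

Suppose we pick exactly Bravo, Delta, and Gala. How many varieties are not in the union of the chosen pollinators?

Union of Bravo, Delta, Gala = {Z1, Z2, Z4, Z5, Z6, Z7}.
Not covered: Z3, Z8, Z9 — 3 varieties.

3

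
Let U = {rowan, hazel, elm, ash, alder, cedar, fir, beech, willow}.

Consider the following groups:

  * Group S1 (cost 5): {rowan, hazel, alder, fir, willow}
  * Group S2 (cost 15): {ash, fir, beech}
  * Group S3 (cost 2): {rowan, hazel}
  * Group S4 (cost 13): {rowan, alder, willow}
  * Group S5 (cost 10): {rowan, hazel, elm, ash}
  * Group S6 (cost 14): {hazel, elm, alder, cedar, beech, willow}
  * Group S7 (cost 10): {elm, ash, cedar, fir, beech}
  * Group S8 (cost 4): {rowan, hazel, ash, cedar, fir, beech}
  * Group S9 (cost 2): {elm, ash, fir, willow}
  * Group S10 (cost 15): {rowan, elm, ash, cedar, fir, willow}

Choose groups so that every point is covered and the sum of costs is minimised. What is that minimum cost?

11

S1, S8, S9 together cover every point (S1 ∪ S8 ∪ S9 = {rowan, hazel, elm, ash, alder, cedar, fir, beech, willow}); total cost 5 + 4 + 2 = 11.
The greedy pick S9, S3, S8, S1 costs 13; no covering selection beats 11.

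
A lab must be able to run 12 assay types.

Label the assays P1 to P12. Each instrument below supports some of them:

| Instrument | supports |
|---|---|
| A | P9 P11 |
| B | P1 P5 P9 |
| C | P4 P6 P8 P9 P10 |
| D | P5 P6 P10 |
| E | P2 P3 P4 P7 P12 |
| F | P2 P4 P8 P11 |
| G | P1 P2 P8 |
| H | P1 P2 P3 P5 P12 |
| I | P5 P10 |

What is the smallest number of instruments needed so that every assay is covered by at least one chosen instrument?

C and E and F and H together: C ∪ E ∪ F ∪ H = {P1, P2, P3, P4, P5, P6, P7, P8, P9, P10, P11, P12} — every assay is covered.
No 3 of the 9 instruments cover everything (all 84 combinations miss at least one assay), so 4 is optimal.

4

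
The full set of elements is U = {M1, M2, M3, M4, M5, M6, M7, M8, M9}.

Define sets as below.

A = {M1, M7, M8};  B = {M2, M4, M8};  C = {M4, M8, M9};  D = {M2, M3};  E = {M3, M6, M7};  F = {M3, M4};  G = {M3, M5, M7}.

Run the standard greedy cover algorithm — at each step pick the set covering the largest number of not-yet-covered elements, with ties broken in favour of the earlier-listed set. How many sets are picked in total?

Greedy: pick A (covers 3 new) → pick B (covers 2 new) → pick E (covers 2 new) → pick C (covers 1 new) → pick G (covers 1 new). Total picks: 5.

5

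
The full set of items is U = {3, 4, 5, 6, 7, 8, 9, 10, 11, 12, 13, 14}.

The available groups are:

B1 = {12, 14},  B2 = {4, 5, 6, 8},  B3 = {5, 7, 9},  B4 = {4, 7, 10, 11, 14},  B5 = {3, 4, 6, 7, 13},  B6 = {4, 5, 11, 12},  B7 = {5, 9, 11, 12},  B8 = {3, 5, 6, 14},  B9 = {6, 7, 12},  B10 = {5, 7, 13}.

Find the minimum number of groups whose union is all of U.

4

B2, B4, B5, and B7 cover everything between them: the union {3, 4, 5, 6, 7, 8, 9, 10, 11, 12, 13, 14} is all of U.
Only B4 contains 10, so B4 is forced; the remaining 7 items need at least 3 more groups (each remaining group adds at most 3) — so at least 4 groups are needed, and 4 is optimal.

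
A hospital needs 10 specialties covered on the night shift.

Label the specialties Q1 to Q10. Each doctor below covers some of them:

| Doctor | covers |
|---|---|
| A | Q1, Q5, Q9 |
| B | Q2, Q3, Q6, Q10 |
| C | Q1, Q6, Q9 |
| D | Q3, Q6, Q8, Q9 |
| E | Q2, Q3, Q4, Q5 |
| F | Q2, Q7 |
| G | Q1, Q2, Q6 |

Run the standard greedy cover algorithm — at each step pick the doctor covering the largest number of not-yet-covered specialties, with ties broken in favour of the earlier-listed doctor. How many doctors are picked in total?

Greedy: pick B (covers 4 new) → pick A (covers 3 new) → pick D (covers 1 new) → pick E (covers 1 new) → pick F (covers 1 new). Total picks: 5.

5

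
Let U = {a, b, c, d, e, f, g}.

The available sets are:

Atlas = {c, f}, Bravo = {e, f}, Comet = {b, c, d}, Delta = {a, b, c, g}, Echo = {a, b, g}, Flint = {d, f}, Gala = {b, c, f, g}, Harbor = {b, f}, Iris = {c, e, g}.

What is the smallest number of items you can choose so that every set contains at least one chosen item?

3

Take H = {a, c, f}. Each listed set contains at least one of these, so H is a hitting set of size 3.
No choice of 2 items meets every set, so 3 is the minimum.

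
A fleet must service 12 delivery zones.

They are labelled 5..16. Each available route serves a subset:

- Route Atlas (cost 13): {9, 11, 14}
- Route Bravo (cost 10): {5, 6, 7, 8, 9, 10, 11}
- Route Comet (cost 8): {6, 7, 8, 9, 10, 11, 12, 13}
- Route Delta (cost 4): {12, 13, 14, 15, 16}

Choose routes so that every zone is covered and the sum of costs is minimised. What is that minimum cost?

14

Bravo, Delta together cover every zone (Bravo ∪ Delta = {5, 6, 7, 8, 9, 10, 11, 12, 13, 14, 15, 16}); total cost 10 + 4 = 14.
The greedy pick Delta, Comet, Bravo costs 22; no covering selection beats 14.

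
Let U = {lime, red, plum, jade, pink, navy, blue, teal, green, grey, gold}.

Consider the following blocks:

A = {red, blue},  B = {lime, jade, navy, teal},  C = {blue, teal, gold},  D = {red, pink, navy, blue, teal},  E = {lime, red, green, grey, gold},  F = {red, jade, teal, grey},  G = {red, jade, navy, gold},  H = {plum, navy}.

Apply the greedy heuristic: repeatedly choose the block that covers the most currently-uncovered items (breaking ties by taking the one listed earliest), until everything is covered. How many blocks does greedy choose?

4

Greedy: pick D (covers 5 new) → pick E (covers 4 new) → pick B (covers 1 new) → pick H (covers 1 new). Total picks: 4.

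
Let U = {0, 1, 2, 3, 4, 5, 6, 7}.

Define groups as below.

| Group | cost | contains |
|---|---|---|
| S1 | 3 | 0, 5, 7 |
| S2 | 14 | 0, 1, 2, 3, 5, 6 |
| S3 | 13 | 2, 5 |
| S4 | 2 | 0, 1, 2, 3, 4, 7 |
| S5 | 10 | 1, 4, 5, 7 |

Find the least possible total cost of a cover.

16

S2, S4 together cover every element (S2 ∪ S4 = {0, 1, 2, 3, 4, 5, 6, 7}); total cost 14 + 2 = 16.
The greedy pick S4, S1, S2 costs 19; no covering selection beats 16.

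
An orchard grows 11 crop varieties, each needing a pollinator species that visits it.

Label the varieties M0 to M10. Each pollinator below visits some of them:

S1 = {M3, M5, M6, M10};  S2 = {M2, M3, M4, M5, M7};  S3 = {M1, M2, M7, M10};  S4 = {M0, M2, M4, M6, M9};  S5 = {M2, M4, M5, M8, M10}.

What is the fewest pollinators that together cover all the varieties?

S2 and S3 and S4 and S5 together: S2 ∪ S3 ∪ S4 ∪ S5 = {M0, M1, M2, M3, M4, M5, M6, M7, M8, M9, M10} — every variety is covered.
No 3 of the 5 pollinators cover everything (all 10 combinations miss at least one variety), so 4 is optimal.

4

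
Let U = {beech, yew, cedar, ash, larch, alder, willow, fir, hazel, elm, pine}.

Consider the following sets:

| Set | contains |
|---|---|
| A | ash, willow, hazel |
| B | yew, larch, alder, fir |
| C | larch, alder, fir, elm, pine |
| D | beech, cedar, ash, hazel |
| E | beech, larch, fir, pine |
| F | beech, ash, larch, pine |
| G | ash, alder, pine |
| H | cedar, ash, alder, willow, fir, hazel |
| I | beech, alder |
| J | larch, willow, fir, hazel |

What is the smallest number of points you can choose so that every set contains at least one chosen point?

Take T = {ash, larch, alder}. Each listed set contains at least one of these, so T is a hitting set of size 3.
No choice of 2 points meets every set, so 3 is the minimum.

3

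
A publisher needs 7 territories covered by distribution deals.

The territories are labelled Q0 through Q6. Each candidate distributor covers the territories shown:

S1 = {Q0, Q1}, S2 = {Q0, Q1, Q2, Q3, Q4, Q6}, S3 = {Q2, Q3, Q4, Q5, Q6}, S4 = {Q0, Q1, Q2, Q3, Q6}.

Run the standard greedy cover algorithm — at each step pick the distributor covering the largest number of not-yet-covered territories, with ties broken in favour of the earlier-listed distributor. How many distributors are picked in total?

Greedy: pick S2 (covers 6 new) → pick S3 (covers 1 new). Total picks: 2.

2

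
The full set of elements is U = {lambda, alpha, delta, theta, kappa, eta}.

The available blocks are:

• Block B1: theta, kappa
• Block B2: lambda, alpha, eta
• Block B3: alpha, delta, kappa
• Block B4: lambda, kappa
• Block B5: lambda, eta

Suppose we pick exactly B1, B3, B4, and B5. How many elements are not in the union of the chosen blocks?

Union of B1, B3, B4, B5 = {lambda, alpha, delta, theta, kappa, eta} — that's every element, so 0 are uncovered.

0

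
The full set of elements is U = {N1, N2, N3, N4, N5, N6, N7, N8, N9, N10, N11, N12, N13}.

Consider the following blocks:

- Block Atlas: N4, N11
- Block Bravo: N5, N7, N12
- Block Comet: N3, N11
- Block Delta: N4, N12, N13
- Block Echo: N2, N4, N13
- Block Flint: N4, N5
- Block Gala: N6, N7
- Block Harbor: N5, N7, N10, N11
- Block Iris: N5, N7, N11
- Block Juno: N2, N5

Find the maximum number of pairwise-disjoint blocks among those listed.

Comet, Delta, Gala, Juno are pairwise disjoint (Comet={N3,N11}; Delta={N4,N12,N13}; Gala={N6,N7}; Juno={N2,N5}).
Every remaining block overlaps one of these, and no 5 of the listed blocks are pairwise disjoint, so 4 is the maximum.

4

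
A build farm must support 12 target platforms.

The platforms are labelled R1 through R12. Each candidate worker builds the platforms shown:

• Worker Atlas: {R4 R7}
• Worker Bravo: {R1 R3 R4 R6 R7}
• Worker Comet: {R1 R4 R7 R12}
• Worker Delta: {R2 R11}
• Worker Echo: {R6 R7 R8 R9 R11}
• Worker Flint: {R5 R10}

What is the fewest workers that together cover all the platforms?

Bravo and Comet and Delta and Echo and Flint together: Bravo ∪ Comet ∪ Delta ∪ Echo ∪ Flint = {R1, R2, R3, R4, R5, R6, R7, R8, R9, R10, R11, R12} — every platform is covered.
No 4 of the 6 workers cover everything (all 15 combinations miss at least one platform), so 5 is optimal.

5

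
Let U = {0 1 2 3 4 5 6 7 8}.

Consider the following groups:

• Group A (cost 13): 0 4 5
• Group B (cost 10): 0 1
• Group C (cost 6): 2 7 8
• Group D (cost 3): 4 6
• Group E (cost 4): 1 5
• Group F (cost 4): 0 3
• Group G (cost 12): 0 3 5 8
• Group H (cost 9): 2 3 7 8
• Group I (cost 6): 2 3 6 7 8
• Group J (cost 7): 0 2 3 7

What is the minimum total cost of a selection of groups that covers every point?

17

C, D, E, F together cover every point (C ∪ D ∪ E ∪ F = {0, 1, 2, 3, 4, 5, 6, 7, 8}); total cost 6 + 3 + 4 + 4 = 17.
No covering selection has total cost below 17.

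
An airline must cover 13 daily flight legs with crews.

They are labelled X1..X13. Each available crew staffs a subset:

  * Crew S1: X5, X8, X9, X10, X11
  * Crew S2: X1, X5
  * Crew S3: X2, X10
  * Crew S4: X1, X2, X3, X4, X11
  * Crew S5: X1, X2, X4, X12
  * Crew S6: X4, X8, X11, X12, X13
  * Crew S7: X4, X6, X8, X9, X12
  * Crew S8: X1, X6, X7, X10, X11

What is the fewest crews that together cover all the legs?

4

Take {S1, S4, S6, S8}. Their union is {X1, X2, X3, X4, X5, X6, X7, X8, X9, X10, X11, X12, X13}, which is all 13 legs.
No 3 of the 8 crews cover everything (all 56 combinations miss at least one leg), so 4 is optimal.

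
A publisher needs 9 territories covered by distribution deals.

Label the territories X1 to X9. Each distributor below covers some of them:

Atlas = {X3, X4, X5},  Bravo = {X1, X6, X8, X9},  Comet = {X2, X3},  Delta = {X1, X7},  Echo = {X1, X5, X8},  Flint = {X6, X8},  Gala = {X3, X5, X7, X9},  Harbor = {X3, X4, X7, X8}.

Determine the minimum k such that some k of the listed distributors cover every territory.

Atlas and Bravo and Comet and Gala together: Atlas ∪ Bravo ∪ Comet ∪ Gala = {X1, X2, X3, X4, X5, X6, X7, X8, X9} — every territory is covered.
No 3 of the 8 distributors cover everything (all 56 combinations miss at least one territory), so 4 is optimal.

4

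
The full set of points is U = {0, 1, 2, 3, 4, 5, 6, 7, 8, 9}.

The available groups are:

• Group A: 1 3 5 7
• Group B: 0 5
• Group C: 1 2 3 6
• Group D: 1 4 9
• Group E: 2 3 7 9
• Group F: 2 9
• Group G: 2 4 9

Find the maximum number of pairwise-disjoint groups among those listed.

B, C are pairwise disjoint (B={0,5}; C={1,2,3,6}).
Every remaining group overlaps one of these, and no 3 of the listed groups are pairwise disjoint, so 2 is the maximum.

2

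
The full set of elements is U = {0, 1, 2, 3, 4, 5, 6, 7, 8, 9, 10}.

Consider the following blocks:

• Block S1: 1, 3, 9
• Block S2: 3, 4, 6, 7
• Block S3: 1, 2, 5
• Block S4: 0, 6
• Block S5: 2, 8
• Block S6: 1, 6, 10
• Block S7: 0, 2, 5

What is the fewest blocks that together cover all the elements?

5

Take {S1, S2, S5, S6, S7}. Their union is {0, 1, 2, 3, 4, 5, 6, 7, 8, 9, 10}, which is all 11 elements.
No 4 of the 7 blocks cover everything (all 35 combinations miss at least one element), so 5 is optimal.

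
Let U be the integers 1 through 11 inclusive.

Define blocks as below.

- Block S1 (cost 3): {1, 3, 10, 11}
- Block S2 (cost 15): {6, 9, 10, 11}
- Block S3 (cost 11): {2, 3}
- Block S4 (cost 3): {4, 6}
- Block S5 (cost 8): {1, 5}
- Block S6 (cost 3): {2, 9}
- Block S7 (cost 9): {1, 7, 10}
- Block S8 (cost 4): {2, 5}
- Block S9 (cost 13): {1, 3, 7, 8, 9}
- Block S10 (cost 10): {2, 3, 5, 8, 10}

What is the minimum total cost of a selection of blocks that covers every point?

S1, S4, S8, S9 together cover every point (S1 ∪ S4 ∪ S8 ∪ S9 = {1, 2, 3, 4, 5, 6, 7, 8, 9, 10, 11}); total cost 3 + 3 + 4 + 13 = 23.
The greedy pick S1, S4, S6, S8, S9 costs 26; no covering selection beats 23.

23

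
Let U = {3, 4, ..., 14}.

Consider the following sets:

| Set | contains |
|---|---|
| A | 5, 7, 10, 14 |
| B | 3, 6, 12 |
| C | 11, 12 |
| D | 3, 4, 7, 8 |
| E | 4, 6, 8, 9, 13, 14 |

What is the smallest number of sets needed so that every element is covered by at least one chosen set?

4

A, C, D, and E cover everything between them: the union {3, 4, 5, 6, 7, 8, 9, 10, 11, 12, 13, 14} is all of U.
No 3 of the 5 sets cover everything (all 10 combinations miss at least one element), so 4 is optimal.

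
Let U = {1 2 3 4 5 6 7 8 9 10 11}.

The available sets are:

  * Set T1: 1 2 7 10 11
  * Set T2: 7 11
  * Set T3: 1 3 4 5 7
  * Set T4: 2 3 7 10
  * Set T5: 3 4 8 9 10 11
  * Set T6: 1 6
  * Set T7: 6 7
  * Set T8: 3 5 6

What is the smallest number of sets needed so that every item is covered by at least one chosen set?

T1, T5, and T8 cover everything between them: the union {1, 2, 3, 4, 5, 6, 7, 8, 9, 10, 11} is all of U.
Only T5 contains 8, so T5 is forced; the remaining 5 items need at least 2 more sets (each remaining set adds at most 3) — so at least 3 sets are needed, and 3 is optimal.

3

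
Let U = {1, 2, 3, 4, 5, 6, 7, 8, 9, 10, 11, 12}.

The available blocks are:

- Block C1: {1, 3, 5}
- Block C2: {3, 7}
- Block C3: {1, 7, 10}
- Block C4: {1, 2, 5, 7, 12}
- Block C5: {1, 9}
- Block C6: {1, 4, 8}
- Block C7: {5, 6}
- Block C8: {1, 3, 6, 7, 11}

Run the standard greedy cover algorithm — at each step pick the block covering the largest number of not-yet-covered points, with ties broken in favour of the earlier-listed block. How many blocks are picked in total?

Greedy: pick C4 (covers 5 new) → pick C8 (covers 3 new) → pick C6 (covers 2 new) → pick C3 (covers 1 new) → pick C5 (covers 1 new). Total picks: 5.

5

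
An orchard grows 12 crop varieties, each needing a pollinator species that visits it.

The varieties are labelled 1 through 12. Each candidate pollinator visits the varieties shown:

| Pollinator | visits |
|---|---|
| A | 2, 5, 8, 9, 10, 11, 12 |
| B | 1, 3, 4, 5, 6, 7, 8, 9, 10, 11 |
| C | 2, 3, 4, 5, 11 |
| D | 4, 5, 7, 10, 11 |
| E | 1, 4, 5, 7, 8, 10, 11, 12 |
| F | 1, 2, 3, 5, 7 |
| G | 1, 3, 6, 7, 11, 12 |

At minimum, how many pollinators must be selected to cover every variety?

2

A and B together: A ∪ B = {1, 2, 3, 4, 5, 6, 7, 8, 9, 10, 11, 12} — every variety is covered.
No single pollinator has all 12 varieties (the largest, B, has 10), so 2 is optimal.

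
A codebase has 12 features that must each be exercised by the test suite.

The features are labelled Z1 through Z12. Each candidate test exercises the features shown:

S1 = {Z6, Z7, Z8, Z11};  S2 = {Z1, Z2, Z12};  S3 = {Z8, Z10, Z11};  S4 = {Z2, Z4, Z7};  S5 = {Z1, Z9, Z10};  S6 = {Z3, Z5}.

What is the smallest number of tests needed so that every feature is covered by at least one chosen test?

Take {S1, S2, S4, S5, S6}. Their union is {Z1, Z2, Z3, Z4, Z5, Z6, Z7, Z8, Z9, Z10, Z11, Z12}, which is all 12 features.
No 4 of the 6 tests cover everything (all 15 combinations miss at least one feature), so 5 is optimal.

5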